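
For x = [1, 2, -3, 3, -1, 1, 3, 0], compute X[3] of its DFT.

X[3] = Σ(n=0 to 7) x[n] · ω_8^(3n) where ω_8 = e^(-2πi/8)
= (1)·ω_8^0 + (2)·ω_8^3 + (-3)·ω_8^6 + (3)·ω_8^9 + (-1)·ω_8^12 + (1)·ω_8^15 + (3)·ω_8^18 + (0)·ω_8^21

X[3] = 3.4142-8.8284i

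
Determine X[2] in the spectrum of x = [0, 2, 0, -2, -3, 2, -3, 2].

X[2] = Σ(n=0 to 7) x[n] · ω_8^(2n) where ω_8 = e^(-2πi/8)
= (0)·ω_8^0 + (2)·ω_8^2 + (0)·ω_8^4 + (-2)·ω_8^6 + (-3)·ω_8^8 + (2)·ω_8^10 + (-3)·ω_8^12 + (2)·ω_8^14

X[2] = -4i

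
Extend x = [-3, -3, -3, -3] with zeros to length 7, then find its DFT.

Original 4-point DFT: [-12, 0, 0, 0]
Zero-padded 7-point DFT provides frequency interpolation.

DFT_7([x, 0, ...]) = [-12, -1.5000+6.5719i, -1.5000-0.7224i, -1.5000+1.8809i, -1.5000-1.8809i, -1.5000+0.7224i, -1.5000-6.5719i]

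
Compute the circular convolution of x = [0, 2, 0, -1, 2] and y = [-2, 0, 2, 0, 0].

(x ⊛ y)[n] = Σ(m=0 to 4) x[m] · y[(n-m) mod 5]

Computing each output sample:
(x ⊛ y)[0] = -2
(x ⊛ y)[1] = 0
(x ⊛ y)[2] = 0
(x ⊛ y)[3] = 6
(x ⊛ y)[4] = -4

x ⊛ y = [-2, 0, 0, 6, -4]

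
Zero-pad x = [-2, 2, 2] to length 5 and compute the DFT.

Original 3-point DFT: [2, -4, -4]
Zero-padded 5-point DFT provides frequency interpolation.

DFT_5([x, 0, ...]) = [2, -3.0000-3.0777i, -3.0000+0.7265i, -3.0000-0.7265i, -3.0000+3.0777i]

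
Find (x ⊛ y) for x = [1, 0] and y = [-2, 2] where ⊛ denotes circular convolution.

(x ⊛ y)[n] = Σ(m=0 to 1) x[m] · y[(n-m) mod 2]

Computing each output sample:
(x ⊛ y)[0] = -2
(x ⊛ y)[1] = 2

x ⊛ y = [-2, 2]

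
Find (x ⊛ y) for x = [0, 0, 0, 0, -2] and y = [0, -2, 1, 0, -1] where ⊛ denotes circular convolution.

(x ⊛ y)[n] = Σ(m=0 to 4) x[m] · y[(n-m) mod 5]

Computing each output sample:
(x ⊛ y)[0] = 4
(x ⊛ y)[1] = -2
(x ⊛ y)[2] = 0
(x ⊛ y)[3] = 2
(x ⊛ y)[4] = 0

x ⊛ y = [4, -2, 0, 2, 0]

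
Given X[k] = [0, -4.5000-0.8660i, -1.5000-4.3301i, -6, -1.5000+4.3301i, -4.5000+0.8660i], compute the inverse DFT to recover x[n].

x[n] = (1/6) Σ(k=0 to 5) X[k] · e^(2πikn/6)

Computing each x[n]:
x[0] = -3
x[1] = 2
x[2] = -1
x[3] = 2
x[4] = 1
x[5] = -1

x = [-3, 2, -1, 2, 1, -1]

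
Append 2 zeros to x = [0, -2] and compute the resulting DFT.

Original 2-point DFT: [-2, 2]
Zero-padded 4-point DFT provides frequency interpolation.

DFT_4([x, 0, ...]) = [-2, 2i, 2, -2i]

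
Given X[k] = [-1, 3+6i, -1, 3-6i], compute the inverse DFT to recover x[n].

x[n] = (1/4) Σ(k=0 to 3) X[k] · e^(2πikn/4)

Computing each x[n]:
x[0] = 1
x[1] = -3
x[2] = -2
x[3] = 3

x = [1, -3, -2, 3]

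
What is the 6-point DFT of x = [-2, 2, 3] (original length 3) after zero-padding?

Original 3-point DFT: [3, -4.5000+0.8660i, -4.5000-0.8660i]
Zero-padded 6-point DFT provides frequency interpolation.

DFT_6([x, 0, ...]) = [3, -2.5000-4.3301i, -4.5000+0.8660i, -1, -4.5000-0.8660i, -2.5000+4.3301i]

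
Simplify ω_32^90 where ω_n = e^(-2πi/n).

Since ω_32^32 = 1, powers reduce modulo 32.
90 mod 32 = 26
So ω_32^90 = ω_32^26 = e^(-2πi·26/32)

ω_32^90 = ω_32^26 = 0.3827+0.9239i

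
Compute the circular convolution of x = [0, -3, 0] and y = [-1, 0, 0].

(x ⊛ y)[n] = Σ(m=0 to 2) x[m] · y[(n-m) mod 3]

Computing each output sample:
(x ⊛ y)[0] = 0
(x ⊛ y)[1] = 3
(x ⊛ y)[2] = 0

x ⊛ y = [0, 3, 0]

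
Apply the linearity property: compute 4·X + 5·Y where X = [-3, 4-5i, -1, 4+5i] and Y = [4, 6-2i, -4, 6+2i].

By linearity: DFT(4x + 5y) = 4·DFT(x) + 5·DFT(y)
= 4·[-3, 4-5i, -1, 4+5i] + 5·[4, 6-2i, -4, 6+2i]

Computing element-wise:
Z[0] = 4·(-3) + 5·(4) = 8
Z[1] = 4·(4-5i) + 5·(6-2i) = 46-30i
Z[2] = 4·(-1) + 5·(-4) = -24
Z[3] = 4·(4+5i) + 5·(6+2i) = 46+30i

DFT(4x + 5y) = 4·X + 5·Y = [8, 46-30i, -24, 46+30i]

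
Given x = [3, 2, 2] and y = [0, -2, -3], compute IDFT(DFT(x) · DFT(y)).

(x ⊛ y)[n] = Σ(m=0 to 2) x[m] · y[(n-m) mod 3]

Computing each output sample:
(x ⊛ y)[0] = -10
(x ⊛ y)[1] = -12
(x ⊛ y)[2] = -13

x ⊛ y = [-10, -12, -13]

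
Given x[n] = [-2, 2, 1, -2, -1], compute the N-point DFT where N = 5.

X[k] = Σ(n=0 to 4) x[n] · ω_5^(nk)
where ω_5 = e^(-2πi/5)

Computing each X[k]:
X[0] = -2
X[1] = -0.8820-4.6165i
X[2] = -3.1180+1.0898i
X[3] = -3.1180-1.0898i
X[4] = -0.8820+4.6165i

X = [-2, -0.8820-4.6165i, -3.1180+1.0898i, -3.1180-1.0898i, -0.8820+4.6165i]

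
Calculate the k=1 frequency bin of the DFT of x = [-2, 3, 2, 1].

X[1] = Σ(n=0 to 3) x[n] · ω_4^(1n) where ω_4 = e^(-2πi/4)
= (-2)·ω_4^0 + (3)·ω_4^1 + (2)·ω_4^2 + (1)·ω_4^3

X[1] = -4-2i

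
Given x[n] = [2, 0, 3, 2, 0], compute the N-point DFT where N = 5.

X[k] = Σ(n=0 to 4) x[n] · ω_5^(nk)
where ω_5 = e^(-2πi/5)

Computing each X[k]:
X[0] = 7
X[1] = -2.0451-0.5878i
X[2] = 3.5451+0.9511i
X[3] = 3.5451-0.9511i
X[4] = -2.0451+0.5878i

X = [7, -2.0451-0.5878i, 3.5451+0.9511i, 3.5451-0.9511i, -2.0451+0.5878i]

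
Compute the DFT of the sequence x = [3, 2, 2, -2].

X[k] = Σ(n=0 to 3) x[n] · ω_4^(nk)
where ω_4 = e^(-2πi/4)

Computing each X[k]:
X[0] = 5
X[1] = 1-4i
X[2] = 5
X[3] = 1+4i

X = [5, 1-4i, 5, 1+4i]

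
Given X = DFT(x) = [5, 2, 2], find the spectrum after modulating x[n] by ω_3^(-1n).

Modulation property: DFT(ω_3^(-1n)·x[n]) = X[(k-1) mod 3], so circularly shift X by 1 positions.

X[k-1] = [2, 5, 2]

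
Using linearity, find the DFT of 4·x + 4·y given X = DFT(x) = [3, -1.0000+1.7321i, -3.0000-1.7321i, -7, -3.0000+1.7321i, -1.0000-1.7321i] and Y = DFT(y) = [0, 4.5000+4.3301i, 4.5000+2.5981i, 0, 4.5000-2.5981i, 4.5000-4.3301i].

By linearity: DFT(4x + 4y) = 4·DFT(x) + 4·DFT(y)
= 4·[3, -1.0000+1.7321i, -3.0000-1.7321i, -7, -3.0000+1.7321i, -1.0000-1.7321i] + 4·[0, 4.5000+4.3301i, 4.5000+2.5981i, 0, 4.5000-2.5981i, 4.5000-4.3301i]

Computing element-wise:
Z[0] = 4·(3) + 4·(0) = 12
Z[1] = 4·(-1.0000+1.7321i) + 4·(4.5000+4.3301i) = 14.0000+24.2488i
Z[2] = 4·(-3.0000-1.7321i) + 4·(4.5000+2.5981i) = 6.0000+3.4640i
Z[3] = 4·(-7) + 4·(0) = -28
Z[4] = 4·(-3.0000+1.7321i) + 4·(4.5000-2.5981i) = 6.0000-3.4640i
Z[5] = 4·(-1.0000-1.7321i) + 4·(4.5000-4.3301i) = 14.0000-24.2488i

DFT(4x + 4y) = 4·X + 4·Y = [12, 14.0000+24.2488i, 6.0000+3.4640i, -28, 6.0000-3.4640i, 14.0000-24.2488i]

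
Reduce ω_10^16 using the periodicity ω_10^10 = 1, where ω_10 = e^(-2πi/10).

Since ω_10^10 = 1, powers reduce modulo 10.
16 mod 10 = 6
So ω_10^16 = ω_10^6 = e^(-2πi·6/10)

ω_10^16 = ω_10^6 = -0.8090+0.5878i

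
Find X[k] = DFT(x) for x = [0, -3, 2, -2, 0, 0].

X[k] = Σ(n=0 to 5) x[n] · ω_6^(nk)
where ω_6 = e^(-2πi/6)

Computing each X[k]:
X[0] = -3
X[1] = -0.5000+0.8660i
X[2] = -1.5000+4.3301i
X[3] = 7
X[4] = -1.5000-4.3301i
X[5] = -0.5000-0.8660i

X = [-3, -0.5000+0.8660i, -1.5000+4.3301i, 7, -1.5000-4.3301i, -0.5000-0.8660i]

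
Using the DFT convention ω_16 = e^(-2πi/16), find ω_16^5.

ω_16^5 = e^(-2πi·5/16)
= cos(-2π·5/16) + i·sin(-2π·5/16)
= cos(-10π/16) + i·sin(-10π/16)

ω_16^5 = cos(-10π/16) + i·sin(-10π/16) = -0.3827-0.9239i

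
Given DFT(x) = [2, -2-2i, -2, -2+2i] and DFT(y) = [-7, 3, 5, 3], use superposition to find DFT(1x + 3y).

By linearity: DFT(1x + 3y) = 1·DFT(x) + 3·DFT(y)
= 1·[2, -2-2i, -2, -2+2i] + 3·[-7, 3, 5, 3]

Computing element-wise:
Z[0] = 1·(2) + 3·(-7) = -19
Z[1] = 1·(-2-2i) + 3·(3) = 7-2i
Z[2] = 1·(-2) + 3·(5) = 13
Z[3] = 1·(-2+2i) + 3·(3) = 7+2i

DFT(1x + 3y) = 1·X + 3·Y = [-19, 7-2i, 13, 7+2i]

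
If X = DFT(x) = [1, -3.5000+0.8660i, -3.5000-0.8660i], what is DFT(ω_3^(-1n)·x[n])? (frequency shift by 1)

Modulation property: DFT(ω_3^(-1n)·x[n]) = X[(k-1) mod 3], so circularly shift X by 1 positions.

X[k-1] = [-3.5000-0.8660i, 1, -3.5000+0.8660i]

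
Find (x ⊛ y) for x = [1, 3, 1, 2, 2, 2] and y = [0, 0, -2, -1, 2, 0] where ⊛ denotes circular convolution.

(x ⊛ y)[n] = Σ(m=0 to 5) x[m] · y[(n-m) mod 6]

Computing each output sample:
(x ⊛ y)[0] = -4
(x ⊛ y)[1] = -2
(x ⊛ y)[2] = 0
(x ⊛ y)[3] = -3
(x ⊛ y)[4] = -3
(x ⊛ y)[5] = 1

x ⊛ y = [-4, -2, 0, -3, -3, 1]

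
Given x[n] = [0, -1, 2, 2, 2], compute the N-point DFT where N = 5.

X[k] = Σ(n=0 to 4) x[n] · ω_5^(nk)
where ω_5 = e^(-2πi/5)

Computing each X[k]:
X[0] = 5
X[1] = -2.9271+2.8532i
X[2] = 0.4271+1.7634i
X[3] = 0.4271-1.7634i
X[4] = -2.9271-2.8532i

X = [5, -2.9271+2.8532i, 0.4271+1.7634i, 0.4271-1.7634i, -2.9271-2.8532i]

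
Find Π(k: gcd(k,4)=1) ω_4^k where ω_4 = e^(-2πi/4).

The primitive 4th roots of unity are ω_4^k for k coprime to 4: k ∈ {1, 3}
Their product equals the constant term of the cyclotomic polynomial Φ_4(x) up to sign.
For n ≥ 3, the product of all primitive nth roots of unity is 1. (For n=1 it is 1; for n=2 it is -1.)

1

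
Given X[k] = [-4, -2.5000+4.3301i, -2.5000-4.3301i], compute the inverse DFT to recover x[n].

x[n] = (1/3) Σ(k=0 to 2) X[k] · e^(2πikn/3)

Computing each x[n]:
x[0] = -3
x[1] = -3
x[2] = 2

x = [-3, -3, 2]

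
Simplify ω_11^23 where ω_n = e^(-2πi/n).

Since ω_11^11 = 1, powers reduce modulo 11.
23 mod 11 = 1
So ω_11^23 = ω_11^1 = e^(-2πi·1/11)

ω_11^23 = ω_11^1 = 0.8413-0.5406i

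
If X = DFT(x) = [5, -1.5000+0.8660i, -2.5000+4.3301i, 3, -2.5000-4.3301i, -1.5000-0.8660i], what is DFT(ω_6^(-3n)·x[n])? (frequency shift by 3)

Modulation property: DFT(ω_6^(-3n)·x[n]) = X[(k-3) mod 6], so circularly shift X by 3 positions.

X[k-3] = [3, -2.5000-4.3301i, -1.5000-0.8660i, 5, -1.5000+0.8660i, -2.5000+4.3301i]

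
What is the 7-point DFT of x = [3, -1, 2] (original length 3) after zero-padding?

Original 3-point DFT: [4, 2.5000+2.5981i, 2.5000-2.5981i]
Zero-padded 7-point DFT provides frequency interpolation.

DFT_7([x, 0, ...]) = [4, 1.9315-1.1680i, 1.4206+1.8427i, 5.1479+1.9975i, 5.1479-1.9975i, 1.4206-1.8427i, 1.9315+1.1680i]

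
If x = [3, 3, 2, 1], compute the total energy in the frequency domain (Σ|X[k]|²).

Parseval: Σ|x[n]|² = (1/N)Σ|X[k]|², so Σ|X[k]|² = N·Σ|x[n]|² = 4·23.0000

Σ|X[k]|² = N·Σ|x[n]|² = 4·23.0000 = 92.0000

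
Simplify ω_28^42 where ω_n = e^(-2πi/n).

Since ω_28^28 = 1, powers reduce modulo 28.
42 mod 28 = 14
So ω_28^42 = ω_28^14 = e^(-2πi·14/28)

ω_28^42 = ω_28^14 = -1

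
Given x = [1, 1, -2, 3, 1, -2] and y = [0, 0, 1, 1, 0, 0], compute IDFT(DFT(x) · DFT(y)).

(x ⊛ y)[n] = Σ(m=0 to 5) x[m] · y[(n-m) mod 6]

Computing each output sample:
(x ⊛ y)[0] = 4
(x ⊛ y)[1] = -1
(x ⊛ y)[2] = -1
(x ⊛ y)[3] = 2
(x ⊛ y)[4] = -1
(x ⊛ y)[5] = 1

x ⊛ y = [4, -1, -1, 2, -1, 1]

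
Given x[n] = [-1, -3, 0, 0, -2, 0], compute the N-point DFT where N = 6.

X[k] = Σ(n=0 to 5) x[n] · ω_6^(nk)
where ω_6 = e^(-2πi/6)

Computing each X[k]:
X[0] = -6
X[1] = -1.5000+0.8660i
X[2] = 1.5000+4.3301i
X[3] = 0
X[4] = 1.5000-4.3301i
X[5] = -1.5000-0.8660i

X = [-6, -1.5000+0.8660i, 1.5000+4.3301i, 0, 1.5000-4.3301i, -1.5000-0.8660i]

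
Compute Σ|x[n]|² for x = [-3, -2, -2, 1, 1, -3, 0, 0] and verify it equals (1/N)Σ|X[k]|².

Time domain:
Σ|x[n]|² = |-3|² + |-2|² + |-2|² + |1|² + |1|² + |-3|² + |0|² + |0|² = 28.0000

Frequency domain:
(1/8)Σ|X[k]|² = (1/8)(|-8|² + |-4.0000+0.5858i|² + |6i|² + |-4.0000-3.4142i|² + |0|² + |-4.0000+3.4142i|² + |-6i|² + |-4.0000-0.5858i|²) = (1/8)·224.0000 = 28.0000

Both sides agree, confirming Parseval's theorem.

Σ|x[n]|² = (1/N)Σ|X[k]|² = 28.0000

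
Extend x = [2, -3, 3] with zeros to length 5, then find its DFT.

Original 3-point DFT: [2, 2.0000+5.1962i, 2.0000-5.1962i]
Zero-padded 5-point DFT provides frequency interpolation.

DFT_5([x, 0, ...]) = [2, -1.3541+1.0898i, 5.3541+4.6165i, 5.3541-4.6165i, -1.3541-1.0898i]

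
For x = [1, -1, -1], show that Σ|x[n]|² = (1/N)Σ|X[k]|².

Time domain:
Σ|x[n]|² = |1|² + |-1|² + |-1|² = 3.0000

Frequency domain:
(1/3)Σ|X[k]|² = (1/3)(|-1|² + |2|² + |2|²) = (1/3)·9.0000 = 3.0000

Both sides agree, confirming Parseval's theorem.

Σ|x[n]|² = (1/N)Σ|X[k]|² = 3.0000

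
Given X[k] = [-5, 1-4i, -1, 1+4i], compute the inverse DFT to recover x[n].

x[n] = (1/4) Σ(k=0 to 3) X[k] · e^(2πikn/4)

Computing each x[n]:
x[0] = -1
x[1] = 1
x[2] = -2
x[3] = -3

x = [-1, 1, -2, -3]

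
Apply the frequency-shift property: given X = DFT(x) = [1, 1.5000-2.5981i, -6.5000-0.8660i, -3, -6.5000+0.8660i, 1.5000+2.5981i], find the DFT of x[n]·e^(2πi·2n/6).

Modulation property: DFT(ω_6^(-2n)·x[n]) = X[(k-2) mod 6], so circularly shift X by 2 positions.

X[k-2] = [-6.5000+0.8660i, 1.5000+2.5981i, 1, 1.5000-2.5981i, -6.5000-0.8660i, -3]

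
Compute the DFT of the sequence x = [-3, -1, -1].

X[k] = Σ(n=0 to 2) x[n] · ω_3^(nk)
where ω_3 = e^(-2πi/3)

Computing each X[k]:
X[0] = -5
X[1] = -2
X[2] = -2

X = [-5, -2, -2]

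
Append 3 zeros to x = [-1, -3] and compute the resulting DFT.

Original 2-point DFT: [-4, 2]
Zero-padded 5-point DFT provides frequency interpolation.

DFT_5([x, 0, ...]) = [-4, -1.9271+2.8532i, 1.4271+1.7634i, 1.4271-1.7634i, -1.9271-2.8532i]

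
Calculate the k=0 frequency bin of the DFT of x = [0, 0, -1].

X[0] = Σ(n=0 to 2) x[n] · ω_3^0 = Σ x[n]
= (0) + (0) + (-1)

X[0] = -1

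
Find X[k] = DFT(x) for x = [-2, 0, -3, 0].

X[k] = Σ(n=0 to 3) x[n] · ω_4^(nk)
where ω_4 = e^(-2πi/4)

Computing each X[k]:
X[0] = -5
X[1] = 1
X[2] = -5
X[3] = 1

X = [-5, 1, -5, 1]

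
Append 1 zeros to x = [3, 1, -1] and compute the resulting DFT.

Original 3-point DFT: [3, 3.0000-1.7321i, 3.0000+1.7321i]
Zero-padded 4-point DFT provides frequency interpolation.

DFT_4([x, 0, ...]) = [3, 4-1i, 1, 4+1i]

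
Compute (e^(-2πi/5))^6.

Since ω_5^5 = 1, powers reduce modulo 5.
6 mod 5 = 1
So ω_5^6 = ω_5^1 = e^(-2πi·1/5)

ω_5^6 = ω_5^1 = 0.3090-0.9511i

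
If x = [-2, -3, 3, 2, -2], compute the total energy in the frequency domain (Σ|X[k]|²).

Parseval: Σ|x[n]|² = (1/N)Σ|X[k]|², so Σ|X[k]|² = N·Σ|x[n]|² = 5·30.0000

Σ|X[k]|² = N·Σ|x[n]|² = 5·30.0000 = 150.0000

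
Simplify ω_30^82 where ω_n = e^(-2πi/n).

Since ω_30^30 = 1, powers reduce modulo 30.
82 mod 30 = 22
So ω_30^82 = ω_30^22 = e^(-2πi·22/30)

ω_30^82 = ω_30^22 = -0.1045+0.9945i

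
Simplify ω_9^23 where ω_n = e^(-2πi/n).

Since ω_9^9 = 1, powers reduce modulo 9.
23 mod 9 = 5
So ω_9^23 = ω_9^5 = e^(-2πi·5/9)

ω_9^23 = ω_9^5 = -0.9397+0.3420i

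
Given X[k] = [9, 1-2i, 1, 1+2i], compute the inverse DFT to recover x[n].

x[n] = (1/4) Σ(k=0 to 3) X[k] · e^(2πikn/4)

Computing each x[n]:
x[0] = 3
x[1] = 3
x[2] = 2
x[3] = 1

x = [3, 3, 2, 1]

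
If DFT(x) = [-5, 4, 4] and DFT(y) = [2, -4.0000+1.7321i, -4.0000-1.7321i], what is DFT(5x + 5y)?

By linearity: DFT(5x + 5y) = 5·DFT(x) + 5·DFT(y)
= 5·[-5, 4, 4] + 5·[2, -4.0000+1.7321i, -4.0000-1.7321i]

Computing element-wise:
Z[0] = 5·(-5) + 5·(2) = -15
Z[1] = 5·(4) + 5·(-4.0000+1.7321i) = 8.6605i
Z[2] = 5·(4) + 5·(-4.0000-1.7321i) = -8.6605i

DFT(5x + 5y) = 5·X + 5·Y = [-15, 8.6605i, -8.6605i]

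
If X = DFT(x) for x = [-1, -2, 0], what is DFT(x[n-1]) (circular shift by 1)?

Time shift by 1: X_shifted[k] = ω_3^(1k) · X[k]
Shifted x = [0, -1, -2]

DFT(x[n-1]) = [-3, 1.5000-0.8660i, 1.5000+0.8660i]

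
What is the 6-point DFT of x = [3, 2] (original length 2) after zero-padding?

Original 2-point DFT: [5, 1]
Zero-padded 6-point DFT provides frequency interpolation.

DFT_6([x, 0, ...]) = [5, 4.0000-1.7321i, 2.0000-1.7321i, 1, 2.0000+1.7321i, 4.0000+1.7321i]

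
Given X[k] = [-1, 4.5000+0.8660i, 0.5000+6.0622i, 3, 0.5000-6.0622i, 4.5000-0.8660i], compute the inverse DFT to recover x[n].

x[n] = (1/6) Σ(k=0 to 5) X[k] · e^(2πikn/6)

Computing each x[n]:
x[0] = 2
x[1] = -2
x[2] = 1
x[3] = -2
x[4] = -2
x[5] = 2

x = [2, -2, 1, -2, -2, 2]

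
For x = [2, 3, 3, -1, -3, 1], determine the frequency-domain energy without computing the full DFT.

Parseval: Σ|x[n]|² = (1/N)Σ|X[k]|², so Σ|X[k]|² = N·Σ|x[n]|² = 6·33.0000

Σ|X[k]|² = N·Σ|x[n]|² = 6·33.0000 = 198.0000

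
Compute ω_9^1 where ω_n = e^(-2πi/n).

ω_9^1 = e^(-2πi·1/9)
= cos(-2π·1/9) + i·sin(-2π·1/9)
= cos(-2π/9) + i·sin(-2π/9)

ω_9^1 = cos(-2π/9) + i·sin(-2π/9) = 0.7660-0.6428i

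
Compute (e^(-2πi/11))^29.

Since ω_11^11 = 1, powers reduce modulo 11.
29 mod 11 = 7
So ω_11^29 = ω_11^7 = e^(-2πi·7/11)

ω_11^29 = ω_11^7 = -0.6549+0.7557i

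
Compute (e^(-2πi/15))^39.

Since ω_15^15 = 1, powers reduce modulo 15.
39 mod 15 = 9
So ω_15^39 = ω_15^9 = e^(-2πi·9/15)

ω_15^39 = ω_15^9 = -0.8090+0.5878i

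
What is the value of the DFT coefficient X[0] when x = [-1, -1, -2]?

X[0] = Σ(n=0 to 2) x[n] · ω_3^0 = Σ x[n]
= (-1) + (-1) + (-2)

X[0] = -4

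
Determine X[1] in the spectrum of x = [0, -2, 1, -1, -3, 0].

X[1] = Σ(n=0 to 5) x[n] · ω_6^(1n) where ω_6 = e^(-2πi/6)
= (0)·ω_6^0 + (-2)·ω_6^1 + (1)·ω_6^2 + (-1)·ω_6^3 + (-3)·ω_6^4 + (0)·ω_6^5

X[1] = 1.0000-1.7321i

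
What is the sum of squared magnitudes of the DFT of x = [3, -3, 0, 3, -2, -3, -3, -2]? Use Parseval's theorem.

Parseval: Σ|x[n]|² = (1/N)Σ|X[k]|², so Σ|X[k]|² = N·Σ|x[n]|² = 8·53.0000

Σ|X[k]|² = N·Σ|x[n]|² = 8·53.0000 = 424.0000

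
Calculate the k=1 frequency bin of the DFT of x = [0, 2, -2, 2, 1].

X[1] = Σ(n=0 to 4) x[n] · ω_5^(1n) where ω_5 = e^(-2πi/5)
= (0)·ω_5^0 + (2)·ω_5^1 + (-2)·ω_5^2 + (2)·ω_5^3 + (1)·ω_5^4

X[1] = 0.9271+1.4001i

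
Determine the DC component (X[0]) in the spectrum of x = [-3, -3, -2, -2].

X[0] = Σ(n=0 to 3) x[n] · ω_4^0 = Σ x[n]
= (-3) + (-3) + (-2) + (-2)

X[0] = -10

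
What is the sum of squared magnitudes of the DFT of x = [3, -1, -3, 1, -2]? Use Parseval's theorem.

Parseval: Σ|x[n]|² = (1/N)Σ|X[k]|², so Σ|X[k]|² = N·Σ|x[n]|² = 5·24.0000

Σ|X[k]|² = N·Σ|x[n]|² = 5·24.0000 = 120.0000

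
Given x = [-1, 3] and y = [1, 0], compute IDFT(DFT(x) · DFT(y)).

(x ⊛ y)[n] = Σ(m=0 to 1) x[m] · y[(n-m) mod 2]

Computing each output sample:
(x ⊛ y)[0] = -1
(x ⊛ y)[1] = 3

x ⊛ y = [-1, 3]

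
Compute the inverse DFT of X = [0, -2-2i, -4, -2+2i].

x[n] = (1/4) Σ(k=0 to 3) X[k] · e^(2πikn/4)

Computing each x[n]:
x[0] = -2
x[1] = 2
x[2] = 0
x[3] = 0

x = [-2, 2, 0, 0]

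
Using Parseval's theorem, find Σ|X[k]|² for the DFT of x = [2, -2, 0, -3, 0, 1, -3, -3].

Parseval: Σ|x[n]|² = (1/N)Σ|X[k]|², so Σ|X[k]|² = N·Σ|x[n]|² = 8·36.0000

Σ|X[k]|² = N·Σ|x[n]|² = 8·36.0000 = 288.0000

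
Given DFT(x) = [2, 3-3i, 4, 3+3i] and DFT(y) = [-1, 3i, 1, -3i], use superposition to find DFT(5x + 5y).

By linearity: DFT(5x + 5y) = 5·DFT(x) + 5·DFT(y)
= 5·[2, 3-3i, 4, 3+3i] + 5·[-1, 3i, 1, -3i]

Computing element-wise:
Z[0] = 5·(2) + 5·(-1) = 5
Z[1] = 5·(3-3i) + 5·(3i) = 15
Z[2] = 5·(4) + 5·(1) = 25
Z[3] = 5·(3+3i) + 5·(-3i) = 15

DFT(5x + 5y) = 5·X + 5·Y = [5, 15, 25, 15]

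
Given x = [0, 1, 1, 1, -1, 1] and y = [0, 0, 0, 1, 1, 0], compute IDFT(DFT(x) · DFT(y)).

(x ⊛ y)[n] = Σ(m=0 to 5) x[m] · y[(n-m) mod 6]

Computing each output sample:
(x ⊛ y)[0] = 2
(x ⊛ y)[1] = 0
(x ⊛ y)[2] = 0
(x ⊛ y)[3] = 1
(x ⊛ y)[4] = 1
(x ⊛ y)[5] = 2

x ⊛ y = [2, 0, 0, 1, 1, 2]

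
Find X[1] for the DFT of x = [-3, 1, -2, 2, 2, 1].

X[1] = Σ(n=0 to 5) x[n] · ω_6^(1n) where ω_6 = e^(-2πi/6)
= (-3)·ω_6^0 + (1)·ω_6^1 + (-2)·ω_6^2 + (2)·ω_6^3 + (2)·ω_6^4 + (1)·ω_6^5

X[1] = -4.0000+3.4641i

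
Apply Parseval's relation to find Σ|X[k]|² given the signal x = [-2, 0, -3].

Parseval: Σ|x[n]|² = (1/N)Σ|X[k]|², so Σ|X[k]|² = N·Σ|x[n]|² = 3·13.0000

Σ|X[k]|² = N·Σ|x[n]|² = 3·13.0000 = 39.0000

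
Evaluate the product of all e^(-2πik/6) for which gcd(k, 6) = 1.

The primitive 6th roots of unity are ω_6^k for k coprime to 6: k ∈ {1, 5}
Their product equals the constant term of the cyclotomic polynomial Φ_6(x) up to sign.
For n ≥ 3, the product of all primitive nth roots of unity is 1. (For n=1 it is 1; for n=2 it is -1.)

1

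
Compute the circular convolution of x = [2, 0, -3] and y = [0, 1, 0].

(x ⊛ y)[n] = Σ(m=0 to 2) x[m] · y[(n-m) mod 3]

Computing each output sample:
(x ⊛ y)[0] = -3
(x ⊛ y)[1] = 2
(x ⊛ y)[2] = 0

x ⊛ y = [-3, 2, 0]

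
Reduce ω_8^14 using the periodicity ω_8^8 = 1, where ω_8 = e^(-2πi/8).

Since ω_8^8 = 1, powers reduce modulo 8.
14 mod 8 = 6
So ω_8^14 = ω_8^6 = e^(-2πi·6/8)

ω_8^14 = ω_8^6 = 1i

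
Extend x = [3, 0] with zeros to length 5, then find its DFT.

Original 2-point DFT: [3, 3]
Zero-padded 5-point DFT provides frequency interpolation.

DFT_5([x, 0, ...]) = [3, 3, 3, 3, 3]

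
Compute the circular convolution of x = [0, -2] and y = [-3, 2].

(x ⊛ y)[n] = Σ(m=0 to 1) x[m] · y[(n-m) mod 2]

Computing each output sample:
(x ⊛ y)[0] = -4
(x ⊛ y)[1] = 6

x ⊛ y = [-4, 6]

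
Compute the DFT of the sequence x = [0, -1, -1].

X[k] = Σ(n=0 to 2) x[n] · ω_3^(nk)
where ω_3 = e^(-2πi/3)

Computing each X[k]:
X[0] = -2
X[1] = 1
X[2] = 1

X = [-2, 1, 1]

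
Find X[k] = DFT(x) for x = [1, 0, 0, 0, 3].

X[k] = Σ(n=0 to 4) x[n] · ω_5^(nk)
where ω_5 = e^(-2πi/5)

Computing each X[k]:
X[0] = 4
X[1] = 1.9271+2.8532i
X[2] = -1.4271+1.7634i
X[3] = -1.4271-1.7634i
X[4] = 1.9271-2.8532i

X = [4, 1.9271+2.8532i, -1.4271+1.7634i, -1.4271-1.7634i, 1.9271-2.8532i]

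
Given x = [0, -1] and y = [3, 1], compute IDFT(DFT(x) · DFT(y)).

(x ⊛ y)[n] = Σ(m=0 to 1) x[m] · y[(n-m) mod 2]

Computing each output sample:
(x ⊛ y)[0] = -1
(x ⊛ y)[1] = -3

x ⊛ y = [-1, -3]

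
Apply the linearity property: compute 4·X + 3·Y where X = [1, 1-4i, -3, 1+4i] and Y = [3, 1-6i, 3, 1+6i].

By linearity: DFT(4x + 3y) = 4·DFT(x) + 3·DFT(y)
= 4·[1, 1-4i, -3, 1+4i] + 3·[3, 1-6i, 3, 1+6i]

Computing element-wise:
Z[0] = 4·(1) + 3·(3) = 13
Z[1] = 4·(1-4i) + 3·(1-6i) = 7-34i
Z[2] = 4·(-3) + 3·(3) = -3
Z[3] = 4·(1+4i) + 3·(1+6i) = 7+34i

DFT(4x + 3y) = 4·X + 3·Y = [13, 7-34i, -3, 7+34i]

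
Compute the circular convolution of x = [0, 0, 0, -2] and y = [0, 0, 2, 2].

(x ⊛ y)[n] = Σ(m=0 to 3) x[m] · y[(n-m) mod 4]

Computing each output sample:
(x ⊛ y)[0] = 0
(x ⊛ y)[1] = -4
(x ⊛ y)[2] = -4
(x ⊛ y)[3] = 0

x ⊛ y = [0, -4, -4, 0]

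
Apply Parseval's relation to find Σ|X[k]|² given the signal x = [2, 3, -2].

Parseval: Σ|x[n]|² = (1/N)Σ|X[k]|², so Σ|X[k]|² = N·Σ|x[n]|² = 3·17.0000

Σ|X[k]|² = N·Σ|x[n]|² = 3·17.0000 = 51.0000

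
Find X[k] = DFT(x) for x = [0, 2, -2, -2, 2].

X[k] = Σ(n=0 to 4) x[n] · ω_5^(nk)
where ω_5 = e^(-2πi/5)

Computing each X[k]:
X[0] = 0
X[1] = 4.4721
X[2] = -4.4721
X[3] = -4.4721
X[4] = 4.4721

X = [0, 4.4721, -4.4721, -4.4721, 4.4721]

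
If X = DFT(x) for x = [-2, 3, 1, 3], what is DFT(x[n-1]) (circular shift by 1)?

Time shift by 1: X_shifted[k] = ω_4^(1k) · X[k]
Shifted x = [3, -2, 3, 1]

DFT(x[n-1]) = [5, 3i, 7, -3i]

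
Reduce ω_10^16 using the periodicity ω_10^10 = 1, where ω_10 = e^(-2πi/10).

Since ω_10^10 = 1, powers reduce modulo 10.
16 mod 10 = 6
So ω_10^16 = ω_10^6 = e^(-2πi·6/10)

ω_10^16 = ω_10^6 = -0.8090+0.5878i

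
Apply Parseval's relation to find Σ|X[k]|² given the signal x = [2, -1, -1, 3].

Parseval: Σ|x[n]|² = (1/N)Σ|X[k]|², so Σ|X[k]|² = N·Σ|x[n]|² = 4·15.0000

Σ|X[k]|² = N·Σ|x[n]|² = 4·15.0000 = 60.0000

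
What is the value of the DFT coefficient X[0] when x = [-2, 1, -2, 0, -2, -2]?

X[0] = Σ(n=0 to 5) x[n] · ω_6^0 = Σ x[n]
= (-2) + (1) + (-2) + (0) + (-2) + (-2)

X[0] = -7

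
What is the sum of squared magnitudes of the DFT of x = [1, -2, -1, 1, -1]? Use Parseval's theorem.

Parseval: Σ|x[n]|² = (1/N)Σ|X[k]|², so Σ|X[k]|² = N·Σ|x[n]|² = 5·8.0000

Σ|X[k]|² = N·Σ|x[n]|² = 5·8.0000 = 40.0000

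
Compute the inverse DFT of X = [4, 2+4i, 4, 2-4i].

x[n] = (1/4) Σ(k=0 to 3) X[k] · e^(2πikn/4)

Computing each x[n]:
x[0] = 3
x[1] = -2
x[2] = 1
x[3] = 2

x = [3, -2, 1, 2]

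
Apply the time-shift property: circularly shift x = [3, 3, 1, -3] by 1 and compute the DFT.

Time shift by 1: X_shifted[k] = ω_4^(1k) · X[k]
Shifted x = [-3, 3, 3, 1]

DFT(x[n-1]) = [4, -6-2i, -4, -6+2i]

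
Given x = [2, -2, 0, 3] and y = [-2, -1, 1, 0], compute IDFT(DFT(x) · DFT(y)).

(x ⊛ y)[n] = Σ(m=0 to 3) x[m] · y[(n-m) mod 4]

Computing each output sample:
(x ⊛ y)[0] = -7
(x ⊛ y)[1] = 5
(x ⊛ y)[2] = 4
(x ⊛ y)[3] = -8

x ⊛ y = [-7, 5, 4, -8]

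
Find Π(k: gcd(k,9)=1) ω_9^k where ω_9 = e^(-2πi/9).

The primitive 9th roots of unity are ω_9^k for k coprime to 9: k ∈ {1, 2, 4, 5, 7, 8}
Their product equals the constant term of the cyclotomic polynomial Φ_9(x) up to sign.
For n ≥ 3, the product of all primitive nth roots of unity is 1. (For n=1 it is 1; for n=2 it is -1.)

1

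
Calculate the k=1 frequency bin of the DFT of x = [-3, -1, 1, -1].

X[1] = Σ(n=0 to 3) x[n] · ω_4^(1n) where ω_4 = e^(-2πi/4)
= (-3)·ω_4^0 + (-1)·ω_4^1 + (1)·ω_4^2 + (-1)·ω_4^3

X[1] = -4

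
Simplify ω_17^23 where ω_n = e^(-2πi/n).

Since ω_17^17 = 1, powers reduce modulo 17.
23 mod 17 = 6
So ω_17^23 = ω_17^6 = e^(-2πi·6/17)

ω_17^23 = ω_17^6 = -0.6026-0.7980i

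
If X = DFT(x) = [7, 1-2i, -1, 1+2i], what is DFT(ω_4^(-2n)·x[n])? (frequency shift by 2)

Modulation property: DFT(ω_4^(-2n)·x[n]) = X[(k-2) mod 4], so circularly shift X by 2 positions.

X[k-2] = [-1, 1+2i, 7, 1-2i]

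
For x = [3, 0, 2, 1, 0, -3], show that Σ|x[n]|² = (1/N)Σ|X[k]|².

Time domain:
Σ|x[n]|² = |3|² + |0|² + |2|² + |1|² + |0|² + |-3|² = 23.0000

Frequency domain:
(1/6)Σ|X[k]|² = (1/6)(|3|² + |-0.5000-4.3301i|² + |4.5000-0.8660i|² + |7|² + |4.5000+0.8660i|² + |-0.5000+4.3301i|²) = (1/6)·138.0000 = 23.0000

Both sides agree, confirming Parseval's theorem.

Σ|x[n]|² = (1/N)Σ|X[k]|² = 23.0000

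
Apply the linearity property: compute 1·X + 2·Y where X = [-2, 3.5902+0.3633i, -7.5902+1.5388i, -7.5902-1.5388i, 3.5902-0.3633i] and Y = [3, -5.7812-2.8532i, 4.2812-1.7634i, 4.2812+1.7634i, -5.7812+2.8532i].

By linearity: DFT(1x + 2y) = 1·DFT(x) + 2·DFT(y)
= 1·[-2, 3.5902+0.3633i, -7.5902+1.5388i, -7.5902-1.5388i, 3.5902-0.3633i] + 2·[3, -5.7812-2.8532i, 4.2812-1.7634i, 4.2812+1.7634i, -5.7812+2.8532i]

Computing element-wise:
Z[0] = 1·(-2) + 2·(3) = 4
Z[1] = 1·(3.5902+0.3633i) + 2·(-5.7812-2.8532i) = -7.9722-5.3431i
Z[2] = 1·(-7.5902+1.5388i) + 2·(4.2812-1.7634i) = 0.9722-1.9880i
Z[3] = 1·(-7.5902-1.5388i) + 2·(4.2812+1.7634i) = 0.9722+1.9880i
Z[4] = 1·(3.5902-0.3633i) + 2·(-5.7812+2.8532i) = -7.9722+5.3431i

DFT(1x + 2y) = 1·X + 2·Y = [4, -7.9722-5.3431i, 0.9722-1.9880i, 0.9722+1.9880i, -7.9722+5.3431i]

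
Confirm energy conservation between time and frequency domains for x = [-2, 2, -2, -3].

Time domain:
Σ|x[n]|² = |-2|² + |2|² + |-2|² + |-3|² = 21.0000

Frequency domain:
(1/4)Σ|X[k]|² = (1/4)(|-5|² + |-5i|² + |-3|² + |5i|²) = (1/4)·84.0000 = 21.0000

Both sides agree, confirming Parseval's theorem.

Σ|x[n]|² = (1/N)Σ|X[k]|² = 21.0000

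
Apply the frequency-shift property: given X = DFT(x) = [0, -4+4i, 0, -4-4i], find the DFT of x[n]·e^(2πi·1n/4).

Modulation property: DFT(ω_4^(-1n)·x[n]) = X[(k-1) mod 4], so circularly shift X by 1 positions.

X[k-1] = [-4-4i, 0, -4+4i, 0]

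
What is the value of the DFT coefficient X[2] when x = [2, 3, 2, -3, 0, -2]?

X[2] = Σ(n=0 to 5) x[n] · ω_6^(2n) where ω_6 = e^(-2πi/6)
= (2)·ω_6^0 + (3)·ω_6^2 + (2)·ω_6^4 + (-3)·ω_6^6 + (0)·ω_6^8 + (-2)·ω_6^10

X[2] = -2.5000-2.5981i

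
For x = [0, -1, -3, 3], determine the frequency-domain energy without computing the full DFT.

Parseval: Σ|x[n]|² = (1/N)Σ|X[k]|², so Σ|X[k]|² = N·Σ|x[n]|² = 4·19.0000

Σ|X[k]|² = N·Σ|x[n]|² = 4·19.0000 = 76.0000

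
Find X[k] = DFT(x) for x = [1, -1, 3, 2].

X[k] = Σ(n=0 to 3) x[n] · ω_4^(nk)
where ω_4 = e^(-2πi/4)

Computing each X[k]:
X[0] = 5
X[1] = -2+3i
X[2] = 3
X[3] = -2-3i

X = [5, -2+3i, 3, -2-3i]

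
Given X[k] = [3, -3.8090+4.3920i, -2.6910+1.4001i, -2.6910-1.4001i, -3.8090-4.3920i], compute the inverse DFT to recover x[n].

x[n] = (1/5) Σ(k=0 to 4) X[k] · e^(2πikn/5)

Computing each x[n]:
x[0] = -2
x[1] = -1
x[2] = 1
x[3] = 2
x[4] = 3

x = [-2, -1, 1, 2, 3]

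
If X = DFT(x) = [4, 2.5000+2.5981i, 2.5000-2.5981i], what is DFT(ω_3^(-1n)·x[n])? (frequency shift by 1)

Modulation property: DFT(ω_3^(-1n)·x[n]) = X[(k-1) mod 3], so circularly shift X by 1 positions.

X[k-1] = [2.5000-2.5981i, 4, 2.5000+2.5981i]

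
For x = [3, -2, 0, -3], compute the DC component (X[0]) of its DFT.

X[0] = Σ(n=0 to 3) x[n] · ω_4^0 = Σ x[n]
= (3) + (-2) + (0) + (-3)

X[0] = -2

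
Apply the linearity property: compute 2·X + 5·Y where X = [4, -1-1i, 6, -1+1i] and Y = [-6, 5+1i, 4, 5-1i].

By linearity: DFT(2x + 5y) = 2·DFT(x) + 5·DFT(y)
= 2·[4, -1-1i, 6, -1+1i] + 5·[-6, 5+1i, 4, 5-1i]

Computing element-wise:
Z[0] = 2·(4) + 5·(-6) = -22
Z[1] = 2·(-1-1i) + 5·(5+1i) = 23+3i
Z[2] = 2·(6) + 5·(4) = 32
Z[3] = 2·(-1+1i) + 5·(5-1i) = 23-3i

DFT(2x + 5y) = 2·X + 5·Y = [-22, 23+3i, 32, 23-3i]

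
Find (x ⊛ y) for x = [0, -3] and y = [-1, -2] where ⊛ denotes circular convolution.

(x ⊛ y)[n] = Σ(m=0 to 1) x[m] · y[(n-m) mod 2]

Computing each output sample:
(x ⊛ y)[0] = 6
(x ⊛ y)[1] = 3

x ⊛ y = [6, 3]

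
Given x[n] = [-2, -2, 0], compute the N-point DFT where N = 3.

X[k] = Σ(n=0 to 2) x[n] · ω_3^(nk)
where ω_3 = e^(-2πi/3)

Computing each X[k]:
X[0] = -4
X[1] = -1.0000+1.7321i
X[2] = -1.0000-1.7321i

X = [-4, -1.0000+1.7321i, -1.0000-1.7321i]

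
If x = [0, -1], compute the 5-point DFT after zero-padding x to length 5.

Original 2-point DFT: [-1, 1]
Zero-padded 5-point DFT provides frequency interpolation.

DFT_5([x, 0, ...]) = [-1, -0.3090+0.9511i, 0.8090+0.5878i, 0.8090-0.5878i, -0.3090-0.9511i]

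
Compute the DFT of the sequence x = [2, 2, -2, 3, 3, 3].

X[k] = Σ(n=0 to 5) x[n] · ω_6^(nk)
where ω_6 = e^(-2πi/6)

Computing each X[k]:
X[0] = 11
X[1] = 1.0000+5.1962i
X[2] = 2.0000-3.4641i
X[3] = -5
X[4] = 2.0000+3.4641i
X[5] = 1.0000-5.1962i

X = [11, 1.0000+5.1962i, 2.0000-3.4641i, -5, 2.0000+3.4641i, 1.0000-5.1962i]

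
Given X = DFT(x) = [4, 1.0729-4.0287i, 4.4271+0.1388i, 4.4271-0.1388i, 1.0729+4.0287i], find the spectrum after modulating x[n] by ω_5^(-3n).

Modulation property: DFT(ω_5^(-3n)·x[n]) = X[(k-3) mod 5], so circularly shift X by 3 positions.

X[k-3] = [4.4271+0.1388i, 4.4271-0.1388i, 1.0729+4.0287i, 4, 1.0729-4.0287i]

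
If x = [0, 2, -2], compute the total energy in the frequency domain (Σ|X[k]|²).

Parseval: Σ|x[n]|² = (1/N)Σ|X[k]|², so Σ|X[k]|² = N·Σ|x[n]|² = 3·8.0000

Σ|X[k]|² = N·Σ|x[n]|² = 3·8.0000 = 24.0000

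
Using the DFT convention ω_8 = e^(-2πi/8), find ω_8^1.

ω_8^1 = e^(-2πi·1/8)
= cos(-2π·1/8) + i·sin(-2π·1/8)
= cos(-2π/8) + i·sin(-2π/8)

ω_8^1 = cos(-2π/8) + i·sin(-2π/8) = 0.7071-0.7071i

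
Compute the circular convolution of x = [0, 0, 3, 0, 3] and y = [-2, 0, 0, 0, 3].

(x ⊛ y)[n] = Σ(m=0 to 4) x[m] · y[(n-m) mod 5]

Computing each output sample:
(x ⊛ y)[0] = 0
(x ⊛ y)[1] = 9
(x ⊛ y)[2] = -6
(x ⊛ y)[3] = 9
(x ⊛ y)[4] = -6

x ⊛ y = [0, 9, -6, 9, -6]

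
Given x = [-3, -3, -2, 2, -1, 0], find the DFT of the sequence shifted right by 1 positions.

Time shift by 1: X_shifted[k] = ω_6^(1k) · X[k]
Shifted x = [0, -3, -3, -2, 2, -1]

DFT(x[n-1]) = [-7, 0.5000+6.0622i, 0.5000-2.5981i, 5, 0.5000+2.5981i, 0.5000-6.0622i]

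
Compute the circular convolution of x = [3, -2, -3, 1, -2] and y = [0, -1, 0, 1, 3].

(x ⊛ y)[n] = Σ(m=0 to 4) x[m] · y[(n-m) mod 5]

Computing each output sample:
(x ⊛ y)[0] = -7
(x ⊛ y)[1] = -11
(x ⊛ y)[2] = 3
(x ⊛ y)[3] = 0
(x ⊛ y)[4] = 6

x ⊛ y = [-7, -11, 3, 0, 6]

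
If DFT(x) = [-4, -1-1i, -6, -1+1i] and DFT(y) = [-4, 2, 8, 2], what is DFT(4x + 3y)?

By linearity: DFT(4x + 3y) = 4·DFT(x) + 3·DFT(y)
= 4·[-4, -1-1i, -6, -1+1i] + 3·[-4, 2, 8, 2]

Computing element-wise:
Z[0] = 4·(-4) + 3·(-4) = -28
Z[1] = 4·(-1-1i) + 3·(2) = 2-4i
Z[2] = 4·(-6) + 3·(8) = 0
Z[3] = 4·(-1+1i) + 3·(2) = 2+4i

DFT(4x + 3y) = 4·X + 3·Y = [-28, 2-4i, 0, 2+4i]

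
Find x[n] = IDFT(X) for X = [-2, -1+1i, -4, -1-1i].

x[n] = (1/4) Σ(k=0 to 3) X[k] · e^(2πikn/4)

Computing each x[n]:
x[0] = -2
x[1] = 0
x[2] = -1
x[3] = 1

x = [-2, 0, -1, 1]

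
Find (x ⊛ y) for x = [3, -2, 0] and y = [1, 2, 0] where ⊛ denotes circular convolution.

(x ⊛ y)[n] = Σ(m=0 to 2) x[m] · y[(n-m) mod 3]

Computing each output sample:
(x ⊛ y)[0] = 3
(x ⊛ y)[1] = 4
(x ⊛ y)[2] = -4

x ⊛ y = [3, 4, -4]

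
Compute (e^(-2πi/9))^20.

Since ω_9^9 = 1, powers reduce modulo 9.
20 mod 9 = 2
So ω_9^20 = ω_9^2 = e^(-2πi·2/9)

ω_9^20 = ω_9^2 = 0.1736-0.9848i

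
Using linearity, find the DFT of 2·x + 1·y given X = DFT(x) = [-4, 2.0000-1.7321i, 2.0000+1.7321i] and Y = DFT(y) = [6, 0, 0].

By linearity: DFT(2x + 1y) = 2·DFT(x) + 1·DFT(y)
= 2·[-4, 2.0000-1.7321i, 2.0000+1.7321i] + 1·[6, 0, 0]

Computing element-wise:
Z[0] = 2·(-4) + 1·(6) = -2
Z[1] = 2·(2.0000-1.7321i) + 1·(0) = 4.0000-3.4642i
Z[2] = 2·(2.0000+1.7321i) + 1·(0) = 4.0000+3.4642i

DFT(2x + 1y) = 2·X + 1·Y = [-2, 4.0000-3.4642i, 4.0000+3.4642i]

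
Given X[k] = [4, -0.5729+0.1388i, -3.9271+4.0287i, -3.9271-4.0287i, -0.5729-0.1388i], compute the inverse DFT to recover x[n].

x[n] = (1/5) Σ(k=0 to 4) X[k] · e^(2πikn/5)

Computing each x[n]:
x[0] = -1
x[1] = 1
x[2] = 2
x[3] = -1
x[4] = 3

x = [-1, 1, 2, -1, 3]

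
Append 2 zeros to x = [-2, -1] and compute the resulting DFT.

Original 2-point DFT: [-3, -1]
Zero-padded 4-point DFT provides frequency interpolation.

DFT_4([x, 0, ...]) = [-3, -2+1i, -1, -2-1i]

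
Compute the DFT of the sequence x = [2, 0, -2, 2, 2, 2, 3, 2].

X[k] = Σ(n=0 to 7) x[n] · ω_8^(nk)
where ω_8 = e^(-2πi/8)

Computing each X[k]:
X[0] = 11
X[1] = -1.4142+6.4142i
X[2] = 3+2i
X[3] = 1.4142-3.5858i
X[4] = -1
X[5] = 1.4142+3.5858i
X[6] = 3-2i
X[7] = -1.4142-6.4142i

X = [11, -1.4142+6.4142i, 3+2i, 1.4142-3.5858i, -1, 1.4142+3.5858i, 3-2i, -1.4142-6.4142i]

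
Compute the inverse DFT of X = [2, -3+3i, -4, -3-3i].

x[n] = (1/4) Σ(k=0 to 3) X[k] · e^(2πikn/4)

Computing each x[n]:
x[0] = -2
x[1] = 0
x[2] = 1
x[3] = 3

x = [-2, 0, 1, 3]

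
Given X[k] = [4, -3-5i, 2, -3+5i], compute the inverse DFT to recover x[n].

x[n] = (1/4) Σ(k=0 to 3) X[k] · e^(2πikn/4)

Computing each x[n]:
x[0] = 0
x[1] = 3
x[2] = 3
x[3] = -2

x = [0, 3, 3, -2]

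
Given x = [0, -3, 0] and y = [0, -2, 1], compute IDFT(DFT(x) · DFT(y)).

(x ⊛ y)[n] = Σ(m=0 to 2) x[m] · y[(n-m) mod 3]

Computing each output sample:
(x ⊛ y)[0] = -3
(x ⊛ y)[1] = 0
(x ⊛ y)[2] = 6

x ⊛ y = [-3, 0, 6]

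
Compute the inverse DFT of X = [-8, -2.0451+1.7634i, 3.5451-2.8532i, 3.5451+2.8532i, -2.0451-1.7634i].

x[n] = (1/5) Σ(k=0 to 4) X[k] · e^(2πikn/5)

Computing each x[n]:
x[0] = -1
x[1] = -3
x[2] = -2
x[3] = 1
x[4] = -3

x = [-1, -3, -2, 1, -3]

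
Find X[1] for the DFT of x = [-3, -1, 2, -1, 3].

X[1] = Σ(n=0 to 4) x[n] · ω_5^(1n) where ω_5 = e^(-2πi/5)
= (-3)·ω_5^0 + (-1)·ω_5^1 + (2)·ω_5^2 + (-1)·ω_5^3 + (3)·ω_5^4

X[1] = -3.1910+2.0409i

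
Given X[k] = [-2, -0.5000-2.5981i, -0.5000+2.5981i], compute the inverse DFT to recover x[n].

x[n] = (1/3) Σ(k=0 to 2) X[k] · e^(2πikn/3)

Computing each x[n]:
x[0] = -1
x[1] = 1
x[2] = -2

x = [-1, 1, -2]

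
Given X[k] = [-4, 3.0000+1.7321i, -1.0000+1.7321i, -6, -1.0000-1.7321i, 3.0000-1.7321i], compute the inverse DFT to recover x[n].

x[n] = (1/6) Σ(k=0 to 5) X[k] · e^(2πikn/6)

Computing each x[n]:
x[0] = -1
x[1] = 0
x[2] = -2
x[3] = -1
x[4] = -2
x[5] = 2

x = [-1, 0, -2, -1, -2, 2]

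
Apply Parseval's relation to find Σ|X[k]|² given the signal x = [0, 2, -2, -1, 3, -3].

Parseval: Σ|x[n]|² = (1/N)Σ|X[k]|², so Σ|X[k]|² = N·Σ|x[n]|² = 6·27.0000

Σ|X[k]|² = N·Σ|x[n]|² = 6·27.0000 = 162.0000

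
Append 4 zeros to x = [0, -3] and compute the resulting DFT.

Original 2-point DFT: [-3, 3]
Zero-padded 6-point DFT provides frequency interpolation.

DFT_6([x, 0, ...]) = [-3, -1.5000+2.5981i, 1.5000+2.5981i, 3, 1.5000-2.5981i, -1.5000-2.5981i]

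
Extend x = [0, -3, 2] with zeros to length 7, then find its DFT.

Original 3-point DFT: [-1, 0.5000+4.3301i, 0.5000-4.3301i]
Zero-padded 7-point DFT provides frequency interpolation.

DFT_7([x, 0, ...]) = [-1, -2.3155+0.3956i, -1.1344+3.7926i, 3.9499+2.8653i, 3.9499-2.8653i, -1.1344-3.7926i, -2.3155-0.3956i]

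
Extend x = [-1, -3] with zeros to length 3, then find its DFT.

Original 2-point DFT: [-4, 2]
Zero-padded 3-point DFT provides frequency interpolation.

DFT_3([x, 0, ...]) = [-4, 0.5000+2.5981i, 0.5000-2.5981i]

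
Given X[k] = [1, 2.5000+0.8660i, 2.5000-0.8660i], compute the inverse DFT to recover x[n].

x[n] = (1/3) Σ(k=0 to 2) X[k] · e^(2πikn/3)

Computing each x[n]:
x[0] = 2
x[1] = -1
x[2] = 0

x = [2, -1, 0]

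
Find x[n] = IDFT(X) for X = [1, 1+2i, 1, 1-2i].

x[n] = (1/4) Σ(k=0 to 3) X[k] · e^(2πikn/4)

Computing each x[n]:
x[0] = 1
x[1] = -1
x[2] = 0
x[3] = 1

x = [1, -1, 0, 1]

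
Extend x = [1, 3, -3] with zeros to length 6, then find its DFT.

Original 3-point DFT: [1, 1.0000-5.1962i, 1.0000+5.1962i]
Zero-padded 6-point DFT provides frequency interpolation.

DFT_6([x, 0, ...]) = [1, 4, 1.0000-5.1962i, -5, 1.0000+5.1962i, 4]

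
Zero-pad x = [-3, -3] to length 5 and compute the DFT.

Original 2-point DFT: [-6, 0]
Zero-padded 5-point DFT provides frequency interpolation.

DFT_5([x, 0, ...]) = [-6, -3.9271+2.8532i, -0.5729+1.7634i, -0.5729-1.7634i, -3.9271-2.8532i]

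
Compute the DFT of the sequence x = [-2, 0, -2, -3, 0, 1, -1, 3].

X[k] = Σ(n=0 to 7) x[n] · ω_8^(nk)
where ω_8 = e^(-2πi/8)

Computing each X[k]:
X[0] = -4
X[1] = 1.5355+5.9497i
X[2] = 1-1i
X[3] = -5.5355+3.9497i
X[4] = -6
X[5] = -5.5355-3.9497i
X[6] = 1+1i
X[7] = 1.5355-5.9497i

X = [-4, 1.5355+5.9497i, 1-1i, -5.5355+3.9497i, -6, -5.5355-3.9497i, 1+1i, 1.5355-5.9497i]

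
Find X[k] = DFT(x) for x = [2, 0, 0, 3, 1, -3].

X[k] = Σ(n=0 to 5) x[n] · ω_6^(nk)
where ω_6 = e^(-2πi/6)

Computing each X[k]:
X[0] = 3
X[1] = -3.0000-1.7321i
X[2] = 6.0000-3.4641i
X[3] = 3
X[4] = 6.0000+3.4641i
X[5] = -3.0000+1.7321i

X = [3, -3.0000-1.7321i, 6.0000-3.4641i, 3, 6.0000+3.4641i, -3.0000+1.7321i]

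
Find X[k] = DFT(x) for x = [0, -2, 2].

X[k] = Σ(n=0 to 2) x[n] · ω_3^(nk)
where ω_3 = e^(-2πi/3)

Computing each X[k]:
X[0] = 0
X[1] = 3.4641i
X[2] = -3.4641i

X = [0, 3.4641i, -3.4641i]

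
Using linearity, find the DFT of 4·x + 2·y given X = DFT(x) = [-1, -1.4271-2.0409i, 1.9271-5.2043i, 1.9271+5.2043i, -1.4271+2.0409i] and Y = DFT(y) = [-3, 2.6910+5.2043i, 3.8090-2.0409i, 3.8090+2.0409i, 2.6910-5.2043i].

By linearity: DFT(4x + 2y) = 4·DFT(x) + 2·DFT(y)
= 4·[-1, -1.4271-2.0409i, 1.9271-5.2043i, 1.9271+5.2043i, -1.4271+2.0409i] + 2·[-3, 2.6910+5.2043i, 3.8090-2.0409i, 3.8090+2.0409i, 2.6910-5.2043i]

Computing element-wise:
Z[0] = 4·(-1) + 2·(-3) = -10
Z[1] = 4·(-1.4271-2.0409i) + 2·(2.6910+5.2043i) = -0.3264+2.2450i
Z[2] = 4·(1.9271-5.2043i) + 2·(3.8090-2.0409i) = 15.3264-24.8990i
Z[3] = 4·(1.9271+5.2043i) + 2·(3.8090+2.0409i) = 15.3264+24.8990i
Z[4] = 4·(-1.4271+2.0409i) + 2·(2.6910-5.2043i) = -0.3264-2.2450i

DFT(4x + 2y) = 4·X + 2·Y = [-10, -0.3264+2.2450i, 15.3264-24.8990i, 15.3264+24.8990i, -0.3264-2.2450i]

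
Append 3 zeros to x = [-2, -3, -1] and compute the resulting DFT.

Original 3-point DFT: [-6, 1.7321i, -1.7321i]
Zero-padded 6-point DFT provides frequency interpolation.

DFT_6([x, 0, ...]) = [-6, -3.0000+3.4641i, 1.7321i, 0, -1.7321i, -3.0000-3.4641i]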